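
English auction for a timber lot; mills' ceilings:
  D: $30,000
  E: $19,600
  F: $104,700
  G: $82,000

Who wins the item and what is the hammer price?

Sorting limits: 104,700 (F) > 82,000 (G) > 30,000 (D) > 19,600 (E)
Bidding ends when G exits at $82,000; F takes it.

F wins at $82,000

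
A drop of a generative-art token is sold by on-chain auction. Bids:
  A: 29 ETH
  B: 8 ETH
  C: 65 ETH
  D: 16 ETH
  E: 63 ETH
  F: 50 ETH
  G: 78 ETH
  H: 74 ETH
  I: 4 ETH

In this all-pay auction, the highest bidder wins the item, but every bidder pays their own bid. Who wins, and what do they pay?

G pays 78 ETH

Bids ranked: 78 (G) > 74 (H) > 65 (C) > 63 (E) > 50 (F) > 29 (A) > …
G is highest and takes the item; every bidder forfeits their bid.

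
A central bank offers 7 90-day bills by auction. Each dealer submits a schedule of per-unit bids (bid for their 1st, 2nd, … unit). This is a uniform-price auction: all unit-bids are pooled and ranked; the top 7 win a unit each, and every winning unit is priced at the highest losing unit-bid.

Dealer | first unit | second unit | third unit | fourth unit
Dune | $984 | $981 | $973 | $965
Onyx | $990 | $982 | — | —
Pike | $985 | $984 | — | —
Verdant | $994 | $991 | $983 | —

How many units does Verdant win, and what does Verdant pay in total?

Verdant: 3 units, pays $2,946

Pooled unit-bids ranked (top 7): 994 (Verdant-1), 991 (Verdant-2), 990 (Onyx-1), 985 (Pike-1), 984 (Dune-1), 984 (Pike-2), 983 (Verdant-3)
Highest rejected unit-bid = $982.
Verdant wins 3 unit(s) at $982 each.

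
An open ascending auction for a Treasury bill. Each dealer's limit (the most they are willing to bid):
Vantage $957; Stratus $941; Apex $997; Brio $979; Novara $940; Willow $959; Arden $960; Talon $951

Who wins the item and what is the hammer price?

Apex wins at $979

Open ascending-bid auction: the price rises until one bidder remains; the winner pays the price at which the last rival dropped out.
Limits ranked: 997 (Apex) > 979 (Brio) > 960 (Arden) > 959 (Willow) > 957 (Vantage) > 951 (Talon) > …
Brio is the last rival to drop out, at $979; Apex remains and wins at that price.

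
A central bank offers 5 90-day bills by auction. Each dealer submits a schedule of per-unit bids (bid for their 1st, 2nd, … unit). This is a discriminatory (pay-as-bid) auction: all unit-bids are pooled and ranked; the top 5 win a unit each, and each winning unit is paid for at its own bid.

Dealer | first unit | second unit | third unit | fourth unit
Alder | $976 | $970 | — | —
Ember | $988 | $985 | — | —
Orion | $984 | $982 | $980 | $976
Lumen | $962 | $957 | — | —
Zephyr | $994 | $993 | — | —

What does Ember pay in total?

Pooled unit-bids ranked (top 5): 994 (Zephyr-1), 993 (Zephyr-2), 988 (Ember-1), 985 (Ember-2), 984 (Orion-1)
Next rejected bid: $982 (not a price — pay-as-bid).
Ember's winning unit-bids: 988 + 985 = $1,973.

Ember pays $1,973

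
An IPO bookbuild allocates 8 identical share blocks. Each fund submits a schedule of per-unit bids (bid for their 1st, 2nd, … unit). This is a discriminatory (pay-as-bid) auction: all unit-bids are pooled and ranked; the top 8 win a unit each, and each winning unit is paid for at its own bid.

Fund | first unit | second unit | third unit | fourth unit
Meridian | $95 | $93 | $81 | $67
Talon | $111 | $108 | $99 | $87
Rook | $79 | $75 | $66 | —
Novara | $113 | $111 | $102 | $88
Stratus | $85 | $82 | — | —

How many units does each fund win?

Meridian 2, Novara 3, Talon 3

All unit-bids, highest first — top 8: 113 (Novara-1), 111 (Talon-1), 111 (Novara-2), 108 (Talon-2), 102 (Novara-3), 99 (Talon-3), 95 (Meridian-1), 93 (Meridian-2)
Next rejected bid: $88 (not a price — pay-as-bid).
Allocation: Meridian 2, Novara 3, Talon 3.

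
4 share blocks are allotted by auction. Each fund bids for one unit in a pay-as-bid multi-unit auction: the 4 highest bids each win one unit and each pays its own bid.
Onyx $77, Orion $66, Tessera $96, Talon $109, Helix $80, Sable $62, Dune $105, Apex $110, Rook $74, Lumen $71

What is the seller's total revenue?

Total revenue: $420

Sorting: 110 (Apex), 109 (Talon), 105 (Dune), 96 (Tessera), 80 (Helix), 77 (Onyx), …
Winners (4 units): Apex, Talon, Dune, Tessera.
Total revenue = 110 + 109 + 105 + 96 = $420.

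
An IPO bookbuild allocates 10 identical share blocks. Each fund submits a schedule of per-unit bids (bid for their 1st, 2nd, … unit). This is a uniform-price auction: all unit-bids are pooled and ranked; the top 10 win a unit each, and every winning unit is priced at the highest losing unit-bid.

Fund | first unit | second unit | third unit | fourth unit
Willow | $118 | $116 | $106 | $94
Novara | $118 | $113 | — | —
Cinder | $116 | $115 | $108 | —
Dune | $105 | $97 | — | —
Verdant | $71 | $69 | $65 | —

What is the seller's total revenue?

Total revenue: $940

Merging the schedules and taking the best 10: 118 (Willow-1), 118 (Novara-1), 116 (Willow-2), 116 (Cinder-1), 115 (Cinder-2), 113 (Novara-2), 108 (Cinder-3), 106 (Willow-3), 105 (Dune-1), 97 (Dune-2)
The (k+1)-th unit-bid is $94.
Allocation: Cinder 3, Dune 2, Novara 2, Willow 3. Every unit priced at $94.
Revenue = 10 × 94 = $940.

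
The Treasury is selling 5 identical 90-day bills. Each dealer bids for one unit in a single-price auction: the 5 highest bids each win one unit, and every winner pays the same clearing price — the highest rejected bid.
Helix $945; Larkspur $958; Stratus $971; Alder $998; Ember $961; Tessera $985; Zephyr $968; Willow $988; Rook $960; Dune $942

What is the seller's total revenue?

Total revenue: $4,805

Ordering the bids: 998 (Alder), 988 (Willow), 985 (Tessera), 971 (Stratus), 968 (Zephyr), 961 (Ember), 960 (Rook), …
Winners (5 units): Alder, Willow, Tessera, Stratus, Zephyr.
Highest unsuccessful bid: $961 → clearing price.
Total revenue = 5 × $961 = $4,805.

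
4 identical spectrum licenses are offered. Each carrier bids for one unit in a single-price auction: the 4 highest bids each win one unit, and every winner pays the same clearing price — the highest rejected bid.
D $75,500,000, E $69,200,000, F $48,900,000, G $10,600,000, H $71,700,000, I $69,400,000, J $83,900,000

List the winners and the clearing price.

Sorting: 83,900,000 (J), 75,500,000 (D), 71,700,000 (H), 69,400,000 (I), 69,200,000 (E), 48,900,000 (F), …
Top 4: J, D, H, I.
Clearing price = highest rejected bid = $69,200,000.

J, D, H, I; each pays $69,200,000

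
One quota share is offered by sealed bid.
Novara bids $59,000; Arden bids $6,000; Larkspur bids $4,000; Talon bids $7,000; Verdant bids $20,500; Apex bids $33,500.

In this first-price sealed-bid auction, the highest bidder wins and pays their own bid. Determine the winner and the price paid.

First-price sealed-bid auction: the highest bidder wins and pays their own bid.
Bids in order: 59,000 (Novara) > 33,500 (Apex) > 20,500 (Verdant) > 7,000 (Talon) > 6,000 (Arden) > 4,000 (Larkspur)
First-price: Novara pays what they bid, $59,000.

Novara pays $59,000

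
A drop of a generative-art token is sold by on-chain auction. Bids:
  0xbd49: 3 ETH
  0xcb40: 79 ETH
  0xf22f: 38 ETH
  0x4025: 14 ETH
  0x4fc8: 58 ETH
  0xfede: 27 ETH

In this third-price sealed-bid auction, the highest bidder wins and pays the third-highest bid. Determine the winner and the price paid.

0xcb40 pays 38 ETH

Rule: the highest bidder wins and pays the third-highest bid.
Sorting bids: 79 (0xcb40) > 58 (0x4fc8) > 38 (0xf22f) > 27 (0xfede) > 14 (0x4025) > 3 (0xbd49)
0xcb40 is highest; pays the third-highest bid, 38 ETH.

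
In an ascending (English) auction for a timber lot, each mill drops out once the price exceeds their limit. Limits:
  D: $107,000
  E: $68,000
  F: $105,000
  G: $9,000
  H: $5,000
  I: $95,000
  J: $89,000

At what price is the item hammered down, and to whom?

D wins at $105,000

Sorting limits: 107,000 (D) > 105,000 (F) > 95,000 (I) > 89,000 (J) > 68,000 (E) > 9,000 (G) > …
Once the price passes $105,000, only D is left; the hammer falls at F's limit of $105,000.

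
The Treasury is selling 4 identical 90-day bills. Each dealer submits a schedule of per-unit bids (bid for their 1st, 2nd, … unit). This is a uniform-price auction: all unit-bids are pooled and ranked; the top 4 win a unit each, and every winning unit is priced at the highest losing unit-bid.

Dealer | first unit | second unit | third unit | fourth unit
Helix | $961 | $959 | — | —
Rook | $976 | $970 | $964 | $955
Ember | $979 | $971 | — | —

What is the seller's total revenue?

Total revenue: $3,856

All unit-bids, highest first — top 4: 979 (Ember-1), 976 (Rook-1), 971 (Ember-2), 970 (Rook-2)
Highest rejected unit-bid = $964.
Allocation: Ember 2, Rook 2. Every unit priced at $964.
Revenue = 4 × 964 = $3,856.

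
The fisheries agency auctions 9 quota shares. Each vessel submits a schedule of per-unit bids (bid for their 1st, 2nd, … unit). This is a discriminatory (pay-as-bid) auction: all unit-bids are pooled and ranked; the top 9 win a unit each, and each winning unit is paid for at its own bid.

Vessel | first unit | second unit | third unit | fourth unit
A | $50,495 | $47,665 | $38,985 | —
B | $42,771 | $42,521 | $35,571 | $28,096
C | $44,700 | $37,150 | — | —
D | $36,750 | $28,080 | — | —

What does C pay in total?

C pays $81,850

Merging the schedules and taking the best 9: 50,495 (A-1), 47,665 (A-2), 44,700 (C-1), 42,771 (B-1), 42,521 (B-2), 38,985 (A-3), 37,150 (C-2), 36,750 (D-1), 35,571 (B-3)
Next rejected bid: $28,096 (not a price — pay-as-bid).
C's winning unit-bids: 44,700 + 37,150 = $81,850.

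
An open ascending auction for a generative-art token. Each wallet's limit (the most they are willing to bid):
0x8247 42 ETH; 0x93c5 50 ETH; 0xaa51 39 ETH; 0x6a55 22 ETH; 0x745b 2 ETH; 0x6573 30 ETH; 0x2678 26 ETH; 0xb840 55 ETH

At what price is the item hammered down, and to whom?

Open ascending-bid auction: the price rises until one bidder remains; the winner pays the price at which the last rival dropped out.
Limits in order: 55 (0xb840) > 50 (0x93c5) > 42 (0x8247) > 39 (0xaa51) > 30 (0x6573) > 26 (0x2678) > …
0x93c5 is the last rival to drop out, at 50 ETH; 0xb840 remains and wins at that price.

0xb840 wins at 50 ETH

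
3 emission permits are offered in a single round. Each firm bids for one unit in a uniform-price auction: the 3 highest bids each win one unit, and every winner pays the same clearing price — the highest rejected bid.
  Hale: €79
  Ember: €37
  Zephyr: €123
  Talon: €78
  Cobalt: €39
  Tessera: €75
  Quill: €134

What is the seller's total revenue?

Bids ranked high→low: 134 (Quill), 123 (Zephyr), 79 (Hale), 78 (Talon), 75 (Tessera), …
Winners (3 units): Quill, Zephyr, Hale.
Highest unsuccessful bid: €78 → clearing price.
Total revenue = 3 × €78 = €234.

Total revenue: €234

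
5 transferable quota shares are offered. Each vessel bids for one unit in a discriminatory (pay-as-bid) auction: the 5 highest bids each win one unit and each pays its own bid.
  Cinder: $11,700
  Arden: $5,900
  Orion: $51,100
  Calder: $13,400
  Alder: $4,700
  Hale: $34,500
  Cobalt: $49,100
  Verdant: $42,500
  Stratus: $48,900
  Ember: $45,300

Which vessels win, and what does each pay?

Sorting: 51,100 (Orion), 49,100 (Cobalt), 48,900 (Stratus), 45,300 (Ember), 42,500 (Verdant), 34,500 (Hale), 13,400 (Calder), …
The 5 highest are Orion, Cobalt, Stratus, Ember, Verdant.
Each winner pays its own bid: Orion $51,100, Cobalt $49,100, Stratus $48,900, Ember $45,300, Verdant $42,500.

Orion $51,100, Cobalt $49,100, Stratus $48,900, Ember $45,300, Verdant $42,500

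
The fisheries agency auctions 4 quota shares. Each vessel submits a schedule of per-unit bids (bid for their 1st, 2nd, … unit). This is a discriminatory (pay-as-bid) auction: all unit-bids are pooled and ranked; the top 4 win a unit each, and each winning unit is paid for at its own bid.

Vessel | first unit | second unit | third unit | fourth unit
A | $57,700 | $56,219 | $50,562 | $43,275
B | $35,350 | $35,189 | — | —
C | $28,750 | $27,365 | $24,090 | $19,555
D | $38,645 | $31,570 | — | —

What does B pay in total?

B pays $0

All unit-bids, highest first — top 4: 57,700 (A-1), 56,219 (A-2), 50,562 (A-3), 43,275 (A-4)
Next rejected bid: $38,645 (not a price — pay-as-bid).
B wins no units.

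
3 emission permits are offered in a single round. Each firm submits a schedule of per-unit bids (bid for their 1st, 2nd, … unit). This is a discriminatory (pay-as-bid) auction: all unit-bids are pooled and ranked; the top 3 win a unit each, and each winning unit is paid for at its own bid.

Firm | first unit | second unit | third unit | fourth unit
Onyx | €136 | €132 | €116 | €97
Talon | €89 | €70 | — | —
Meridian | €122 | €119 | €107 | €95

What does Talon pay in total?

All unit-bids, highest first — top 3: 136 (Onyx-1), 132 (Onyx-2), 122 (Meridian-1)
Next rejected bid: €119 (not a price — pay-as-bid).
Talon wins no units.

Talon pays €0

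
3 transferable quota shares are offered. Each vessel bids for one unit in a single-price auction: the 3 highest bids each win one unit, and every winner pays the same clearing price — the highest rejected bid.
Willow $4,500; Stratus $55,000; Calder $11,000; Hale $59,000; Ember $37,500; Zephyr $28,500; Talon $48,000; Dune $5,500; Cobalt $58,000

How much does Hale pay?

Bids ranked high→low: 59,000 (Hale), 58,000 (Cobalt), 55,000 (Stratus), 48,000 (Talon), 37,500 (Ember), …
Top 3: Hale, Cobalt, Stratus.
First losing bid is Talon's $48,000, which sets the uniform price.
Hale wins → pays $48,000.

Hale pays $48,000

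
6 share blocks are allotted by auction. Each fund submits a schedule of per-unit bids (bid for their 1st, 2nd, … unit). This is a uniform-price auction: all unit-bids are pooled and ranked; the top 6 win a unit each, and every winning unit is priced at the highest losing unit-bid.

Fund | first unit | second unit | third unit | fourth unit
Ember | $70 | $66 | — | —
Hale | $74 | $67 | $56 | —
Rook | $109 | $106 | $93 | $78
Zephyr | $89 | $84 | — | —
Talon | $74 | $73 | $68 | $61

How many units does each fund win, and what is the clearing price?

Rook 4, Zephyr 2; clearing price $74

Merging the schedules and taking the best 6: 109 (Rook-1), 106 (Rook-2), 93 (Rook-3), 89 (Zephyr-1), 84 (Zephyr-2), 78 (Rook-4)
The (k+1)-th unit-bid is $74.
Allocation: Rook 4, Zephyr 2.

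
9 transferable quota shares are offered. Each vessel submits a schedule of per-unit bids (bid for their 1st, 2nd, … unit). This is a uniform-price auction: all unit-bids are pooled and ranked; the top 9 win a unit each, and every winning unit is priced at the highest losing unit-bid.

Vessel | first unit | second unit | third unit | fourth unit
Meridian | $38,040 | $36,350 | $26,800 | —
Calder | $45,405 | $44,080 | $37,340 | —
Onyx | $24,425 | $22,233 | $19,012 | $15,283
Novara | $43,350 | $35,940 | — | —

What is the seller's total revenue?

All unit-bids, highest first — top 9: 45,405 (Calder-1), 44,080 (Calder-2), 43,350 (Novara-1), 38,040 (Meridian-1), 37,340 (Calder-3), 36,350 (Meridian-2), 35,940 (Novara-2), 26,800 (Meridian-3), 24,425 (Onyx-1)
Highest rejected unit-bid = $22,233.
Allocation: Calder 3, Meridian 3, Novara 2, Onyx 1. Every unit priced at $22,233.
Revenue = 9 × 22,233 = $200,097.

Total revenue: $200,097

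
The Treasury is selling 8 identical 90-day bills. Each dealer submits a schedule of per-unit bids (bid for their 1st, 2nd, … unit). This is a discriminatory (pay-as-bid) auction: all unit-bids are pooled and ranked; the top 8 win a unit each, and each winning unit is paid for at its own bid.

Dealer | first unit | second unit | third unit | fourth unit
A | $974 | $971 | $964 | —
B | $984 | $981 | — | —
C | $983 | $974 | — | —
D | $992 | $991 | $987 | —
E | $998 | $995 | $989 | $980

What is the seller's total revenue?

Total revenue: $7,919

All unit-bids, highest first — top 8: 998 (E-1), 995 (E-2), 992 (D-1), 991 (D-2), 989 (E-3), 987 (D-3), 984 (B-1), 983 (C-1)
Next rejected bid: $981 (not a price — pay-as-bid).
Each winning unit pays its own bid.
Revenue = 998 + 995 + 992 + 991 + 989 + 987 + 984 + 983 = $7,919.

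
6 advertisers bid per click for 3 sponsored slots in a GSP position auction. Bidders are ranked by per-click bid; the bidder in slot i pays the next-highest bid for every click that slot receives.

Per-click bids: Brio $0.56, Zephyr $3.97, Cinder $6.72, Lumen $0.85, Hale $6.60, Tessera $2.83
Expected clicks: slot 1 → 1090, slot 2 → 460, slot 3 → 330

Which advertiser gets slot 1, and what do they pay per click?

Cinder; $6.60 per click

Per-click bids in order: $6.72 (Cinder) > $6.60 (Hale) > $3.97 (Zephyr) > $2.83 (Tessera) > …
Slot 1 goes to the first-ranked bidder, Cinder, who pays the next bid down: $6.60/click.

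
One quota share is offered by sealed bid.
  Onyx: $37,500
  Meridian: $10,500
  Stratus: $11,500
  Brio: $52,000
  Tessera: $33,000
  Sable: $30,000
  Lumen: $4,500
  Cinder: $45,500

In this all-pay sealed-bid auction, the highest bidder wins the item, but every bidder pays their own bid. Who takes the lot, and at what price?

Bids in order: 52,000 (Brio) > 45,500 (Cinder) > 37,500 (Onyx) > 33,000 (Tessera) > 30,000 (Sable) > 11,500 (Stratus) > …
Brio is highest and takes the item; every bidder forfeits their bid.

Brio pays $52,000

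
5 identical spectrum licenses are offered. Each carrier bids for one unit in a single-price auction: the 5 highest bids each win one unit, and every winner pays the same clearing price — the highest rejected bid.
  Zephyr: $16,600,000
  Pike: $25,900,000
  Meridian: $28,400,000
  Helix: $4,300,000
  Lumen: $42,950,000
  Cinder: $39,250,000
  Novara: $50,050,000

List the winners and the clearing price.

Bids ranked high→low: 50,050,000 (Novara), 42,950,000 (Lumen), 39,250,000 (Cinder), 28,400,000 (Meridian), 25,900,000 (Pike), 16,600,000 (Zephyr), 4,300,000 (Helix)
Winners (5 units): Novara, Lumen, Cinder, Meridian, Pike.
Clearing price = highest rejected bid = $16,600,000.

Novara, Lumen, Cinder, Meridian, Pike; each pays $16,600,000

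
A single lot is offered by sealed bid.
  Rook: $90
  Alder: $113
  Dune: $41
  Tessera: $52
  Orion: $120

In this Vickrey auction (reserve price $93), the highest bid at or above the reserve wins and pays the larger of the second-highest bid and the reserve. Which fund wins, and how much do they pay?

Bids ranked: 120 (Orion) > 113 (Alder) > 90 (Rook) > 52 (Tessera) > 41 (Dune)
Orion has the top bid at or above the reserve ($120).
max(second-highest $113, reserve $93) = $113; the reserve does not bind.

Orion pays $113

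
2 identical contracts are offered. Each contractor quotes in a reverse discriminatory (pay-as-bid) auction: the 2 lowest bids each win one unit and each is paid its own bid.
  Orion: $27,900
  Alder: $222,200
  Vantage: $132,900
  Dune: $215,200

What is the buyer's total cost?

Total cost: $160,800

Ordering the bids: 27,900 (Orion), 132,900 (Vantage), 215,200 (Dune), 222,200 (Alder)
The 2 lowest are Orion, Vantage.
Total cost = 27,900 + 132,900 = $160,800.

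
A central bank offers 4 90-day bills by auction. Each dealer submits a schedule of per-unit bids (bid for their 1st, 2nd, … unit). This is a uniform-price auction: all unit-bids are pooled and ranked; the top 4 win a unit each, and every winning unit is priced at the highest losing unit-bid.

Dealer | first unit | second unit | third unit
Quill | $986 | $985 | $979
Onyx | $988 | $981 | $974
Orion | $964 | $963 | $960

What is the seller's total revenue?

Total revenue: $3,916

All unit-bids, highest first — top 4: 988 (Onyx-1), 986 (Quill-1), 985 (Quill-2), 981 (Onyx-2)
The (k+1)-th unit-bid is $979.
Allocation: Onyx 2, Quill 2. Every unit priced at $979.
Revenue = 4 × 979 = $3,916.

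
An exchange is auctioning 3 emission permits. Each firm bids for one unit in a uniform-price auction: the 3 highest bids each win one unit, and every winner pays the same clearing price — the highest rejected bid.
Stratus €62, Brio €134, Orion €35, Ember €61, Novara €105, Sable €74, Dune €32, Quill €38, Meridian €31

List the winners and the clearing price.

Brio, Novara, Sable; each pays €62

Ordering the bids: 134 (Brio), 105 (Novara), 74 (Sable), 62 (Stratus), 61 (Ember), …
Winners (3 units): Brio, Novara, Sable.
Clearing price = highest rejected bid = €62.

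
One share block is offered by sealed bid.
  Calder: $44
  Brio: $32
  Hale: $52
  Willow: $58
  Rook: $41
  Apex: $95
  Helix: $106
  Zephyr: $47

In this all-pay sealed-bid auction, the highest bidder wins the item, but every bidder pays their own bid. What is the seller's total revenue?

Bids in order: 106 (Helix) > 95 (Apex) > 58 (Willow) > 52 (Hale) > 47 (Zephyr) > 44 (Calder) > …
Helix wins with the top bid; all bids are sunk regardless.
Every bidder forfeits their bid regardless of winning.
Revenue = 44 + 32 + 52 + 58 + 41 + 95 + 106 + 47 = $475.

Total revenue: $475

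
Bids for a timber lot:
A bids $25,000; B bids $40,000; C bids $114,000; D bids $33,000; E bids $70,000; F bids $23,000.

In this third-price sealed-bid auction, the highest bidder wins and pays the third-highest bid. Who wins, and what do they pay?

Bids in order: 114,000 (C) > 70,000 (E) > 40,000 (B) > 33,000 (D) > 25,000 (A) > 23,000 (F)
C is highest; pays the third-highest bid, $40,000.

C pays $40,000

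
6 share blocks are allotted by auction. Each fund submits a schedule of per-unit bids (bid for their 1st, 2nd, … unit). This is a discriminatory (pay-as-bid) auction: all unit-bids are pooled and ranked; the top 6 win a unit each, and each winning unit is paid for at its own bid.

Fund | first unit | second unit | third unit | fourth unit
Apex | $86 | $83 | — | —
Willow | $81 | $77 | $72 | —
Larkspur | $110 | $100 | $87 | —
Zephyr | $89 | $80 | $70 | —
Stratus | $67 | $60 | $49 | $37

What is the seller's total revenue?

Total revenue: $555

Pooled unit-bids ranked (top 6): 110 (Larkspur-1), 100 (Larkspur-2), 89 (Zephyr-1), 87 (Larkspur-3), 86 (Apex-1), 83 (Apex-2)
Next rejected bid: $81 (not a price — pay-as-bid).
Each winning unit pays its own bid.
Revenue = 110 + 100 + 89 + 87 + 86 + 83 = $555.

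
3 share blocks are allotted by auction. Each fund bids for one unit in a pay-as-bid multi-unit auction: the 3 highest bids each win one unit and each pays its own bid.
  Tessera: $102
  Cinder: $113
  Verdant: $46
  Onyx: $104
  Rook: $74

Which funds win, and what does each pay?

Sorting: 113 (Cinder), 104 (Onyx), 102 (Tessera), 74 (Rook), 46 (Verdant)
The 3 highest are Cinder, Onyx, Tessera.
Each winner pays its own bid: Cinder $113, Onyx $104, Tessera $102.

Cinder $113, Onyx $104, Tessera $102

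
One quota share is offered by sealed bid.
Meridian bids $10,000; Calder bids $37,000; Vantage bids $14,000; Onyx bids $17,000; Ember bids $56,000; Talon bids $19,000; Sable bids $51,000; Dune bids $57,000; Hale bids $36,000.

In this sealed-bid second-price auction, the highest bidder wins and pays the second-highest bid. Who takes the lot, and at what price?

Dune pays $56,000

Sealed-bid second-price auction: the highest bidder wins and pays the second-highest bid.
Sorting bids: 57,000 (Dune) > 56,000 (Ember) > 51,000 (Sable) > 37,000 (Calder) > 36,000 (Hale) > 19,000 (Talon) > …
Second-price: Dune pays Ember's bid of $56,000.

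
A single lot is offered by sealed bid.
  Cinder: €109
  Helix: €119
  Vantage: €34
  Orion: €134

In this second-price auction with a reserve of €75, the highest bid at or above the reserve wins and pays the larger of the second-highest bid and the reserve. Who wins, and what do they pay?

Second-price auction with a reserve of €75: the highest bid at or above the reserve wins and pays the larger of the second-highest bid and the reserve.
Bids in order: 134 (Orion) > 119 (Helix) > 109 (Cinder) > 34 (Vantage)
Orion has the top bid at or above the reserve (€134).
Second-highest bid €119 exceeds the reserve €75 → payment €119.

Orion pays €119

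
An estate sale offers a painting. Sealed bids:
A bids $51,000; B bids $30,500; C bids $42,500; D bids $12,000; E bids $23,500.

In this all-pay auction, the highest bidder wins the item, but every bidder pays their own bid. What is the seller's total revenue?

Total revenue: $159,500

Bids ranked: 51,000 (A) > 42,500 (C) > 30,500 (B) > 23,500 (E) > 12,000 (D)
Every bidder forfeits their bid regardless of winning.
Revenue = 51,000 + 30,500 + 42,500 + 12,000 + 23,500 = $159,500.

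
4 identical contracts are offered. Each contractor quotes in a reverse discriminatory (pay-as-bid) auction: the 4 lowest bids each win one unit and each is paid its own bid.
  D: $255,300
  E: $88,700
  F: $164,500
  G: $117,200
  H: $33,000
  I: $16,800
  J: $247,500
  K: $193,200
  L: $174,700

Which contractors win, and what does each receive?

I $16,800, H $33,000, E $88,700, G $117,200

Ordering the bids: 16,800 (I), 33,000 (H), 88,700 (E), 117,200 (G), 164,500 (F), 174,700 (L), …
The 4 lowest are I, H, E, G.
Each winner is paid its own bid: I $16,800, H $33,000, E $88,700, G $117,200.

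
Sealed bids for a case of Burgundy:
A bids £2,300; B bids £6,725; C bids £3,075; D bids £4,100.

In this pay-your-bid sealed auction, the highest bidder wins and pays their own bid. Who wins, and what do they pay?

B pays £6,725

Pay-your-bid sealed auction: the highest bidder wins and pays their own bid.
Bids in order: 6,725 (B) > 4,100 (D) > 3,075 (C) > 2,300 (A)
B is highest → pays own bid, £6,725.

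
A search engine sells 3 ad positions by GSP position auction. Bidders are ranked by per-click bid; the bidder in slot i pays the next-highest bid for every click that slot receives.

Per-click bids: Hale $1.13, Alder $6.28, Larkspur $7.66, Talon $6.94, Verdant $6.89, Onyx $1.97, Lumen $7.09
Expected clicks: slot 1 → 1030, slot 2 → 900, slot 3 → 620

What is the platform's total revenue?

Ranked by bid: $7.66 (Larkspur) > $7.09 (Lumen) > $6.94 (Talon) > $6.89 (Verdant) > …
Slot 1: Larkspur pays $7.09 × 1030 = $7302.70
Slot 2: Lumen pays $6.94 × 900 = $6246.00
Slot 3: Talon pays $6.89 × 620 = $4271.80
Total = $17820.50

Total revenue: $17820.50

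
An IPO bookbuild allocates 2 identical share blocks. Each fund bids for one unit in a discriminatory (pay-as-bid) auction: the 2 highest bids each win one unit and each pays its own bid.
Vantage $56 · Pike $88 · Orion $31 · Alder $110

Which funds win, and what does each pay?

Alder $110, Pike $88

Ordering the bids: 110 (Alder), 88 (Pike), 56 (Vantage), 31 (Orion)
Top 2: Alder, Pike.
Each winner pays its own bid: Alder $110, Pike $88.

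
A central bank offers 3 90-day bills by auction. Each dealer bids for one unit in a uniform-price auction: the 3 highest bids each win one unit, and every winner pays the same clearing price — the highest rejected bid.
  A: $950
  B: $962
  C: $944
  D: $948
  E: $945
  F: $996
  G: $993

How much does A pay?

A pays $0

Bids ranked high→low: 996 (F), 993 (G), 962 (B), 950 (A), 948 (D), …
Top 3: F, G, B.
Clearing price = highest rejected bid = $950.
A does not win → pays $0.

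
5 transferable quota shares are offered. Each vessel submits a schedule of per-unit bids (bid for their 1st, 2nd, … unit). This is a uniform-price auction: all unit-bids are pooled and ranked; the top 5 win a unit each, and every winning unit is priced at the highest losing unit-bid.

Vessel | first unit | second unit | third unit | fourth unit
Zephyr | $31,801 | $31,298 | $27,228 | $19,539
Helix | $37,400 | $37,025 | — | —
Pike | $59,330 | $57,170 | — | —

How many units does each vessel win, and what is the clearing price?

Helix 2, Pike 2, Zephyr 1; clearing price $31,298

Merging the schedules and taking the best 5: 59,330 (Pike-1), 57,170 (Pike-2), 37,400 (Helix-1), 37,025 (Helix-2), 31,801 (Zephyr-1)
First bid not allocated: $31,298.
Allocation: Helix 2, Pike 2, Zephyr 1.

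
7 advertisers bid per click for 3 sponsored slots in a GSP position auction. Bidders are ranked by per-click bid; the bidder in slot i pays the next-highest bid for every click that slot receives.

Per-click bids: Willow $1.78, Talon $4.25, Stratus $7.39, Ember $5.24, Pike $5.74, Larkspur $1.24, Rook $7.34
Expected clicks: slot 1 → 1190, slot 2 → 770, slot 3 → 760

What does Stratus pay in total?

Stratus pays $8734.60

Sorting advertisers: $7.39 (Stratus) > $7.34 (Rook) > $5.74 (Pike) > $5.24 (Ember) > …
Stratus holds slot 1 → pays next bid $7.34 × 1190 clicks = $8734.60.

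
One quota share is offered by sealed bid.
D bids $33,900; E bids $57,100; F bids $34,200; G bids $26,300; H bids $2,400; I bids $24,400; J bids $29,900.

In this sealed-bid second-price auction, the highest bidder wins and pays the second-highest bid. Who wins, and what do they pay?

E pays $34,200

Sealed-bid second-price auction: the highest bidder wins and pays the second-highest bid.
Bids ranked: 57,100 (E) > 34,200 (F) > 33,900 (D) > 29,900 (J) > 26,300 (G) > 24,400 (I) > …
Second-price: E pays F's bid of $34,200.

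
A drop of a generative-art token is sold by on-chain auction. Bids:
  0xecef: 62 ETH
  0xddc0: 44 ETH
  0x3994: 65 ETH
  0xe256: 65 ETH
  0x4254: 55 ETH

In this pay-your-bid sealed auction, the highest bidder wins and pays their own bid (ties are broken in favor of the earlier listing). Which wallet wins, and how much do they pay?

Rule: the highest bidder wins and pays their own bid.
Bids ranked: 65 (0x3994) > 65 (0xe256) > 62 (0xecef) > 55 (0x4254) > 44 (0xddc0)
0x3994 and 0xe256 tie at 65 ETH; tie-break gives it to 0x3994.
0x3994 has the highest bid and pays exactly that: 65 ETH.

0x3994 pays 65 ETH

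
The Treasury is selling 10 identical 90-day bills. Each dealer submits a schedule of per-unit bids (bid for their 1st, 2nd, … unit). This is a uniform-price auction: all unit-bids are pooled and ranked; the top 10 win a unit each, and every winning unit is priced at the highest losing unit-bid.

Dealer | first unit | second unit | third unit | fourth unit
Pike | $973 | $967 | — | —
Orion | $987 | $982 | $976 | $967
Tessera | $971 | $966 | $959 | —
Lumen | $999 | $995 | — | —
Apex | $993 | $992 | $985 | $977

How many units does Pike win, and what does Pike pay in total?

All unit-bids, highest first — top 10: 999 (Lumen-1), 995 (Lumen-2), 993 (Apex-1), 992 (Apex-2), 987 (Orion-1), 985 (Apex-3), 982 (Orion-2), 977 (Apex-4), 976 (Orion-3), 973 (Pike-1)
The (k+1)-th unit-bid is $971.
Pike wins 1 unit(s) at $971 each.

Pike: 1 unit, pays $971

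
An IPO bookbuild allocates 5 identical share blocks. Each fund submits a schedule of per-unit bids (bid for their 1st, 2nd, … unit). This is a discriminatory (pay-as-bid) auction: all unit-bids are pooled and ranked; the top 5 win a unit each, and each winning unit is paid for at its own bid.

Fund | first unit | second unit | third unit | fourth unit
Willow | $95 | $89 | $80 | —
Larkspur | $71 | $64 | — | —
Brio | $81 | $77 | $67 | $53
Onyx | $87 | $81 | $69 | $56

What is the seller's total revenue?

Total revenue: $433

Merging the schedules and taking the best 5: 95 (Willow-1), 89 (Willow-2), 87 (Onyx-1), 81 (Brio-1), 81 (Onyx-2)
Next rejected bid: $80 (not a price — pay-as-bid).
Each winning unit pays its own bid.
Revenue = 95 + 89 + 87 + 81 + 81 = $433.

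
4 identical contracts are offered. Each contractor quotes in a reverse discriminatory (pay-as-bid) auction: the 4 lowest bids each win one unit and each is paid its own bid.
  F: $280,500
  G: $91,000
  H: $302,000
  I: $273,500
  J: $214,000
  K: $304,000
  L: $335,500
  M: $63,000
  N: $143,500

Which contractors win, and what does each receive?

M $63,000, G $91,000, N $143,500, J $214,000

Ordering the bids: 63,000 (M), 91,000 (G), 143,500 (N), 214,000 (J), 273,500 (I), 280,500 (F), …
Winners (4 units): M, G, N, J.
Each winner is paid its own bid: M $63,000, G $91,000, N $143,500, J $214,000.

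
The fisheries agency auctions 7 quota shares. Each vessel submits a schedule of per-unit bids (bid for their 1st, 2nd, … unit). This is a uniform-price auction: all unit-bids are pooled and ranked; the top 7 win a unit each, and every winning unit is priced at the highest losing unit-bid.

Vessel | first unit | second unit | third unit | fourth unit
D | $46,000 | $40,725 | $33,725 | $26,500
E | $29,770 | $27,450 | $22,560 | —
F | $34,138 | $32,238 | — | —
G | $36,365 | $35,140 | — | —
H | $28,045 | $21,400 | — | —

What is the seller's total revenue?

Total revenue: $208,390

Merging the schedules and taking the best 7: 46,000 (D-1), 40,725 (D-2), 36,365 (G-1), 35,140 (G-2), 34,138 (F-1), 33,725 (D-3), 32,238 (F-2)
Highest rejected unit-bid = $29,770.
Allocation: D 3, F 2, G 2. Every unit priced at $29,770.
Revenue = 7 × 29,770 = $208,390.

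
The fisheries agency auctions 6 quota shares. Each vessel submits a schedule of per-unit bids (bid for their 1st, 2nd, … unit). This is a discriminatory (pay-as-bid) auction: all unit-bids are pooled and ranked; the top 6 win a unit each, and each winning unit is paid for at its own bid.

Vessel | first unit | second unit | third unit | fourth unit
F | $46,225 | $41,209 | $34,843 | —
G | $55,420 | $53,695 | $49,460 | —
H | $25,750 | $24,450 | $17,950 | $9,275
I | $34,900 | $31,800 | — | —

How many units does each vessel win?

Merging the schedules and taking the best 6: 55,420 (G-1), 53,695 (G-2), 49,460 (G-3), 46,225 (F-1), 41,209 (F-2), 34,900 (I-1)
Next rejected bid: $34,843 (not a price — pay-as-bid).
Allocation: F 2, G 3, I 1.

F 2, G 3, I 1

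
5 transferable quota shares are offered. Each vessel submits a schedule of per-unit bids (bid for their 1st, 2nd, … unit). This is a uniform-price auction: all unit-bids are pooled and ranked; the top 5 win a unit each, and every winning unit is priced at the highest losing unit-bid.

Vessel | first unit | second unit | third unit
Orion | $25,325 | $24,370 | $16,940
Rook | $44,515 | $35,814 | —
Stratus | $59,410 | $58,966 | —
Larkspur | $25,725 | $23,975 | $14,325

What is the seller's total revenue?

Total revenue: $126,625

All unit-bids, highest first — top 5: 59,410 (Stratus-1), 58,966 (Stratus-2), 44,515 (Rook-1), 35,814 (Rook-2), 25,725 (Larkspur-1)
The (k+1)-th unit-bid is $25,325.
Allocation: Larkspur 1, Rook 2, Stratus 2. Every unit priced at $25,325.
Revenue = 5 × 25,325 = $126,625.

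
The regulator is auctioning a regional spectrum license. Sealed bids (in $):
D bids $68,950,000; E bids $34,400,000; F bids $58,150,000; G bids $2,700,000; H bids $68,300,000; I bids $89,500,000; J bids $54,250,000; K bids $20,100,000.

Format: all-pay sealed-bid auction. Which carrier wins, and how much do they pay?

Rule: the highest bidder wins the item, but every bidder pays their own bid.
Bids in order: 89,500,000 (I) > 68,950,000 (D) > 68,300,000 (H) > 58,150,000 (F) > 54,250,000 (J) > 34,400,000 (E) > …
I is highest and takes the item; every bidder forfeits their bid.

I pays $89,500,000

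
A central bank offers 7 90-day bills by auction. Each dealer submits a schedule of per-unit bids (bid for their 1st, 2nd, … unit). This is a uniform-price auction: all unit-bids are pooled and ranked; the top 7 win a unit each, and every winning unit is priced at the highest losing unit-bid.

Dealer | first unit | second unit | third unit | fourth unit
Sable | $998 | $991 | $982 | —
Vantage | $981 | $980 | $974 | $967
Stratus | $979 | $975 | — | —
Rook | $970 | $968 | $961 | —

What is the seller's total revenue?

Total revenue: $6,818

All unit-bids, highest first — top 7: 998 (Sable-1), 991 (Sable-2), 982 (Sable-3), 981 (Vantage-1), 980 (Vantage-2), 979 (Stratus-1), 975 (Stratus-2)
Highest rejected unit-bid = $974.
Allocation: Sable 3, Stratus 2, Vantage 2. Every unit priced at $974.
Revenue = 7 × 974 = $6,818.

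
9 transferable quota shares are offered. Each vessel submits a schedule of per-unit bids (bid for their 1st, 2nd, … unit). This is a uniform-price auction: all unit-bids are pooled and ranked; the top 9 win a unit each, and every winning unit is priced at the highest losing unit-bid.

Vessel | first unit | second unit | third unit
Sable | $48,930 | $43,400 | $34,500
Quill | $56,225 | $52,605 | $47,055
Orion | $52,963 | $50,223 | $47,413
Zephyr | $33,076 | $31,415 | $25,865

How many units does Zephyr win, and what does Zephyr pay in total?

Zephyr: 0 units, pays $0

All unit-bids, highest first — top 9: 56,225 (Quill-1), 52,963 (Orion-1), 52,605 (Quill-2), 50,223 (Orion-2), 48,930 (Sable-1), 47,413 (Orion-3), 47,055 (Quill-3), 43,400 (Sable-2), 34,500 (Sable-3)
Highest rejected unit-bid = $33,076.
Zephyr wins 0 unit(s) at $33,076 each.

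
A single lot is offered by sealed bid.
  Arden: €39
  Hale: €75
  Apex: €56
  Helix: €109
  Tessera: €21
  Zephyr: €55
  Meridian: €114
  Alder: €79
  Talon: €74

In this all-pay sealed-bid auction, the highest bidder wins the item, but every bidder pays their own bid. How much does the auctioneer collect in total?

All-pay sealed-bid auction: the highest bidder wins the item, but every bidder pays their own bid.
Bids ranked: 114 (Meridian) > 109 (Helix) > 79 (Alder) > 75 (Hale) > 74 (Talon) > 56 (Apex) > …
Every bidder forfeits their bid regardless of winning.
Revenue = 39 + 75 + 56 + 109 + 21 + 55 + 114 + 79 + 74 = €622.

Total revenue: €622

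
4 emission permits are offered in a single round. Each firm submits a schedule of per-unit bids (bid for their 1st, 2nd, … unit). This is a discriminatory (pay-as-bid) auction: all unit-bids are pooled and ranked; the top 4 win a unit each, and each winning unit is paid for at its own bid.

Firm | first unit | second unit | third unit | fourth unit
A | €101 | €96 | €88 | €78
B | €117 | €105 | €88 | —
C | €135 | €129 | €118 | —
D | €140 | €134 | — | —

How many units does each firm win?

C 2, D 2

All unit-bids, highest first — top 4: 140 (D-1), 135 (C-1), 134 (D-2), 129 (C-2)
Next rejected bid: €118 (not a price — pay-as-bid).
Allocation: C 2, D 2.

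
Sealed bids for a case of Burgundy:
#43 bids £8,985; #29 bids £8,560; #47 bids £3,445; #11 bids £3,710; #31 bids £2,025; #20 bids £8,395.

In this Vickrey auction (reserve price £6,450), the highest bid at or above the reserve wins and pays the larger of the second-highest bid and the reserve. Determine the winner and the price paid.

Bids in order: 8,985 (#43) > 8,560 (#29) > 8,395 (#20) > 3,710 (#11) > 3,445 (#47) > 2,025 (#31)
#43 has the top bid at or above the reserve (£8,985).
Second-highest bid £8,560 exceeds the reserve £6,450 → payment £8,560.

#43 pays £8,560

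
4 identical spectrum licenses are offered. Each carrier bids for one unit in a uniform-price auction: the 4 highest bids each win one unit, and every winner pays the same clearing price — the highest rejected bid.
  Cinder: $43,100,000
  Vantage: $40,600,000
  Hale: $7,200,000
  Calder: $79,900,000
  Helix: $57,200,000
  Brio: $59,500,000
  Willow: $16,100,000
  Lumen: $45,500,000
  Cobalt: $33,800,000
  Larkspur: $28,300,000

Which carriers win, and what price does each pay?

Calder, Brio, Helix, Lumen; each pays $43,100,000

Sorting: 79,900,000 (Calder), 59,500,000 (Brio), 57,200,000 (Helix), 45,500,000 (Lumen), 43,100,000 (Cinder), 40,600,000 (Vantage), …
Winners (4 units): Calder, Brio, Helix, Lumen.
Clearing price = highest rejected bid = $43,100,000.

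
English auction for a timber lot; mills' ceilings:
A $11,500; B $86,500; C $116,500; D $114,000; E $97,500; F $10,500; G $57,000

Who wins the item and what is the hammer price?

Limits in order: 116,500 (C) > 114,000 (D) > 97,500 (E) > 86,500 (B) > 57,000 (G) > 11,500 (A) > …
Once the price passes $114,000, only C is left; the hammer falls at D's limit of $114,000.

C wins at $114,000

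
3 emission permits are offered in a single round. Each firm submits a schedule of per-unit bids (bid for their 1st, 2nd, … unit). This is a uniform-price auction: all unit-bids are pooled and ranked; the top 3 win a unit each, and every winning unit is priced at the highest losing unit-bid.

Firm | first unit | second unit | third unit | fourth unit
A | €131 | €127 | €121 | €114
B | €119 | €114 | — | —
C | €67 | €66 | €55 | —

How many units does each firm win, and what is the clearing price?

A 3; clearing price €119

Merging the schedules and taking the best 3: 131 (A-1), 127 (A-2), 121 (A-3)
The (k+1)-th unit-bid is €119.
Allocation: A 3.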